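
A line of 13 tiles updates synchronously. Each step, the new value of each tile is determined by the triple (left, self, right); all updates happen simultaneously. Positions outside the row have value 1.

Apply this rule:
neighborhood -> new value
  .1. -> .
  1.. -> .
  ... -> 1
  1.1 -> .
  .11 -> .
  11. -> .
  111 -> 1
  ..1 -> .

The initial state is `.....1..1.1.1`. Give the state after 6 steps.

.111.........
..1..1111111.
......11111..
.1111..111...
..11....1..1.
.....11......

.....11......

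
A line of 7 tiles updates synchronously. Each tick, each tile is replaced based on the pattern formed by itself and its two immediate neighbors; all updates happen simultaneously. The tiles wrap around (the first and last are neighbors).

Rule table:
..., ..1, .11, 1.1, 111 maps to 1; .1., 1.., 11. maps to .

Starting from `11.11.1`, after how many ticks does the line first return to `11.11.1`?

tick 1: 1.11.11
tick 2: .11.111
tick 3: 11.111.
tick 4: 1.111.1
tick 5: .111.11
tick 6: 111.11.
tick 7: 11.11.1

7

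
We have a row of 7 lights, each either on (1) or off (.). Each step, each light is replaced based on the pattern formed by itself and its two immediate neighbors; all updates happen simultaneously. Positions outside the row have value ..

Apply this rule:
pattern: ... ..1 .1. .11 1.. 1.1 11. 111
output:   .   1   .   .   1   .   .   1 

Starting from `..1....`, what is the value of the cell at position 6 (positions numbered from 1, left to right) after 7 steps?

step 1: .1.1...
step 2: 1...1..
step 3: .1.1.1.
step 4: 1.....1
step 5: .1...1.
step 6: 1.1.1.1
step 7: .......
position 6 holds .

.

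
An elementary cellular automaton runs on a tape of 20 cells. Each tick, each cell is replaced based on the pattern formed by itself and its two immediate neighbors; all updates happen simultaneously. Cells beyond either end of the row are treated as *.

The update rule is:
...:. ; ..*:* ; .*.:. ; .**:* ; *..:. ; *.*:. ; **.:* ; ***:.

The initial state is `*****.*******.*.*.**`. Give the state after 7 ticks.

....*.*.....*.....*.
...*.......*.....*..
..*.......*.....*..*
.*.......*.....*..**
........*.....*..**.
.......*.....*..***.
......*.....*..**.*.

......*.....*..**.*.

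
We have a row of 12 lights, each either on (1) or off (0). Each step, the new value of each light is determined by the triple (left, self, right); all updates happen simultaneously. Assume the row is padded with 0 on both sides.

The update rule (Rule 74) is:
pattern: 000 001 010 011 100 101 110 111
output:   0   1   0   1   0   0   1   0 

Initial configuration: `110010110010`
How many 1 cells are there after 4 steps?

110100110100
110001110000
110011010000
110111000000
count of 1: 5

5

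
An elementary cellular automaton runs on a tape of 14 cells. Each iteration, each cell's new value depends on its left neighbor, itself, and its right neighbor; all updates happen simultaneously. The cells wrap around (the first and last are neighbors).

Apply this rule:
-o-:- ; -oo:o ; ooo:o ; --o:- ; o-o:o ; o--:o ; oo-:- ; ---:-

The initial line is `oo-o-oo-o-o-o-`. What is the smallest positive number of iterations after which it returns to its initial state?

14

o-o-oo-o-o-o-o
-o-oo-o-o-o-oo
o-oo-o-o-o-oo-
-oo-o-o-o-oo-o
oo-o-o-o-oo-o-
o-o-o-o-oo-o-o
-o-o-o-oo-o-oo
o-o-o-oo-o-oo-
-o-o-oo-o-oo-o
o-o-oo-o-oo-o-
-o-oo-o-oo-o-o
o-oo-o-oo-o-o-
-oo-o-oo-o-o-o
oo-o-oo-o-o-o-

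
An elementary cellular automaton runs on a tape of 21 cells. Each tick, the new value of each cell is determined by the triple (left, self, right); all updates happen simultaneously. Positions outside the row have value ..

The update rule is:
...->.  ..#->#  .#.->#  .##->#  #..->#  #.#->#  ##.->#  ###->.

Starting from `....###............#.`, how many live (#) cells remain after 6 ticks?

tick 1: ...##.##..........###
tick 2: ..#######........##.#
tick 3: .##.....##......#####
tick 4: ####...####....##...#
tick 5: #..##.##..##..####.##
tick 6: ###############..####
count of #: 19

19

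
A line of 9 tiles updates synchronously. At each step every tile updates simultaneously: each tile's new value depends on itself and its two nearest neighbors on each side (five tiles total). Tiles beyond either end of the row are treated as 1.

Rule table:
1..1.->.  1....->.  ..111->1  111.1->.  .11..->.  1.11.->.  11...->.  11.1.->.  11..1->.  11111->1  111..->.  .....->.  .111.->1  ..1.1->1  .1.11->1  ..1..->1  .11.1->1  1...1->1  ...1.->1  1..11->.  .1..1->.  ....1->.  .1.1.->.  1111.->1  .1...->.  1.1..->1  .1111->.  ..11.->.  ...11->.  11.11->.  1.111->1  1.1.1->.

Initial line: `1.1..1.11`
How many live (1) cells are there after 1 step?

4

step 1: ..1..111.
count of 1: 4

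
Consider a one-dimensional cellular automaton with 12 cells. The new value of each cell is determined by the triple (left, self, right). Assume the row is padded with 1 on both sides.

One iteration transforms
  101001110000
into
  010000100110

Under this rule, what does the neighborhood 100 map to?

0

At position 3 the neighborhood is 100; the next row has 0 there.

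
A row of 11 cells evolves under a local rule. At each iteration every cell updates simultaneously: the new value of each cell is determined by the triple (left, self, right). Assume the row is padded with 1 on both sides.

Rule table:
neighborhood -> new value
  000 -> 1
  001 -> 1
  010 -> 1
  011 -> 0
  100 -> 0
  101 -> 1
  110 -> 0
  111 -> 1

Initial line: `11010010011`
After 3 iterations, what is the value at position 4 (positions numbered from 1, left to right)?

10110110101
01001001110
11011010101
position 4 holds 1

1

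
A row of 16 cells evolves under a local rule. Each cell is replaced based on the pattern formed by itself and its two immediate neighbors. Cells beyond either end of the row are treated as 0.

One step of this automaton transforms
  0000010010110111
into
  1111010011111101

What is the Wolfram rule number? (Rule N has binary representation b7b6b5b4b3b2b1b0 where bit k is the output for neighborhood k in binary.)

109

position 14: 111 → 0  (bit 7 = 0)
position 11: 110 → 1  (bit 6 = 1)
position 9: 101 → 1  (bit 5 = 1)
position 6: 100 → 0  (bit 4 = 0)
position 10: 011 → 1  (bit 3 = 1)
position 5: 010 → 1  (bit 2 = 1)
position 4: 001 → 0  (bit 1 = 0)
position 0: 000 → 1  (bit 0 = 1)
bits b7..b0 = 01101101 = 109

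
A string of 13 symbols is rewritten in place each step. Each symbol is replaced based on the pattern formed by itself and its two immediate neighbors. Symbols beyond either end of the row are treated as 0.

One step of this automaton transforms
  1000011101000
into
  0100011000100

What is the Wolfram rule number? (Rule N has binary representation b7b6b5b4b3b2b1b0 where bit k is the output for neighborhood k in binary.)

152

position 6: 111 → 1  (bit 7 = 1)
position 7: 110 → 0  (bit 6 = 0)
position 8: 101 → 0  (bit 5 = 0)
position 1: 100 → 1  (bit 4 = 1)
position 5: 011 → 1  (bit 3 = 1)
position 0: 010 → 0  (bit 2 = 0)
position 4: 001 → 0  (bit 1 = 0)
position 2: 000 → 0  (bit 0 = 0)
bits b7..b0 = 10011000 = 152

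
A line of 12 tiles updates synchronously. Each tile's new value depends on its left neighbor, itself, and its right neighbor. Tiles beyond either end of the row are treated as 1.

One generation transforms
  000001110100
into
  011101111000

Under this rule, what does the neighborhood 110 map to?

At position 7 the neighborhood is 110; the next row has 1 there.

1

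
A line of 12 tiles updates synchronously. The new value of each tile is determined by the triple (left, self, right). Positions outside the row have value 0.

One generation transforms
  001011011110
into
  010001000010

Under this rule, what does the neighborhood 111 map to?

At position 8 the neighborhood is 111; the next row has 0 there.

0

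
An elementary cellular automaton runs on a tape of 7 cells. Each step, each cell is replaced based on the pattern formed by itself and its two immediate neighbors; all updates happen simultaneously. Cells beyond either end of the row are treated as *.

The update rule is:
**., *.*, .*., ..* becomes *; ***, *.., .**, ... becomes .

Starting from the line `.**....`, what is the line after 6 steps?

*.**.*.

step 1: *.*...*
step 2: ***..*.
step 3: ..*.***
step 4: .***...
step 5: *..*..*
step 6: *.**.*.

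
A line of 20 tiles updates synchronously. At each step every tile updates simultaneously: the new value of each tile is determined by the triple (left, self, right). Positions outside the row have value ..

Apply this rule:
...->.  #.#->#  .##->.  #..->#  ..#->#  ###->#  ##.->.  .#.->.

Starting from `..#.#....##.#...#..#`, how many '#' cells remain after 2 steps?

11

.#.#.#..#..#.#.#.##.
#.#.#.##.##.#.#.#..#
count of #: 11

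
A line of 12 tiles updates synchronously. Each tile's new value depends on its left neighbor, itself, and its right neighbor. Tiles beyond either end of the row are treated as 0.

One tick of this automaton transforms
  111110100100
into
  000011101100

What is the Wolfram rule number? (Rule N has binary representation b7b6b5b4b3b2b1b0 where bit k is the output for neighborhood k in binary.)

position 1: 111 → 0  (bit 7 = 0)
position 4: 110 → 1  (bit 6 = 1)
position 5: 101 → 1  (bit 5 = 1)
position 7: 100 → 0  (bit 4 = 0)
position 0: 011 → 0  (bit 3 = 0)
position 6: 010 → 1  (bit 2 = 1)
position 8: 001 → 1  (bit 1 = 1)
position 11: 000 → 0  (bit 0 = 0)
bits b7..b0 = 01100110 = 102

102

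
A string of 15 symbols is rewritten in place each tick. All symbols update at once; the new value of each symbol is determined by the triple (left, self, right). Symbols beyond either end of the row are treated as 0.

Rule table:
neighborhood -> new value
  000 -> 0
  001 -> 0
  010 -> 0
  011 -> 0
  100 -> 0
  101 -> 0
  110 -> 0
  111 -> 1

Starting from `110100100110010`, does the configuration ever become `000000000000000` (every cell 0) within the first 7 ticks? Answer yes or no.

yes

000000000000000
all cells are 0 at tick 1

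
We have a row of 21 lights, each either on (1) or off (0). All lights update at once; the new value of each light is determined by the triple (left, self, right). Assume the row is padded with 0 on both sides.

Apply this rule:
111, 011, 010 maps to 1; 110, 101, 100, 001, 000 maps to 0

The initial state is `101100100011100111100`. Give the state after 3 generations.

generation 1: 101000100011000111000
generation 2: 101000100010000110000
generation 3: 101000100010000100000

101000100010000100000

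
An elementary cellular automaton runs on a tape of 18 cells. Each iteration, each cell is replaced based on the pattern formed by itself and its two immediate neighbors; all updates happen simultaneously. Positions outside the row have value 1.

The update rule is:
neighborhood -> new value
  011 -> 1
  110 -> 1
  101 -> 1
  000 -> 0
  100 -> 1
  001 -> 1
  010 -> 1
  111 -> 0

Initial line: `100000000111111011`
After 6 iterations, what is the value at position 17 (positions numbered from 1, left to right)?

110000001100001110
011000011110011011
111100110011111110
000111111110000011
101100000011000110
111110000111101111
position 17 holds 1

1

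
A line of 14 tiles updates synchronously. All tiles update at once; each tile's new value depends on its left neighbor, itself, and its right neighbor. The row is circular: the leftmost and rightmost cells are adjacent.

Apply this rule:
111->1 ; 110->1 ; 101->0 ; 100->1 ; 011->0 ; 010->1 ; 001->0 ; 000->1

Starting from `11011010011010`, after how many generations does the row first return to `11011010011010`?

14

generation 1: 01001011001010
generation 2: 01101001101011
generation 3: 00101100101001
generation 4: 10100110101101
generation 5: 10110010100100
generation 6: 10011010110110
generation 7: 11001010010010
generation 8: 01101011011010
generation 9: 00101001001011
generation 10: 10101101101001
generation 11: 10100100101100
generation 12: 10110110100110
generation 13: 10010010110010
generation 14: 11011010011010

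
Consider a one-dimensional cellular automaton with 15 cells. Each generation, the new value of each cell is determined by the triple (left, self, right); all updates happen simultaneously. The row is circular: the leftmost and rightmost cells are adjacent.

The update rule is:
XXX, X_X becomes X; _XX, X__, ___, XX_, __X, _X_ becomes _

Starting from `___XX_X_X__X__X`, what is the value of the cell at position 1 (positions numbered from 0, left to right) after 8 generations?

_____X_X_______
______X________
_______________
_______________  (fixed point — unchanged through generation 8)
position 1 holds _

_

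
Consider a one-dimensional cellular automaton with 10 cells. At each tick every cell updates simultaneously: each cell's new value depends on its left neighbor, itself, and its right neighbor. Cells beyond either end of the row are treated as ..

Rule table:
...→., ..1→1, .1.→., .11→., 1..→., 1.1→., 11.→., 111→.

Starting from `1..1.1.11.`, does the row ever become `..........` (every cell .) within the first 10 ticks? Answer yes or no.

yes

tick 1: ..1.......
tick 2: .1........
tick 3: 1.........
tick 4: ..........
all cells are . at tick 4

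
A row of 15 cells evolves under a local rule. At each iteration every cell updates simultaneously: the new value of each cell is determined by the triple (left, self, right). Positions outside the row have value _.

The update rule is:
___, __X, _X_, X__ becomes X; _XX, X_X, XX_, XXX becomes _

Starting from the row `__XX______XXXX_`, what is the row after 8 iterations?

__XX______XXXXX

XX__XXXXXX____X
__XX______XXXXX
XX__XXXXXX_____
__XX______XXXXX  (repeats iteration 2; period 2)
iteration 8: __XX______XXXXX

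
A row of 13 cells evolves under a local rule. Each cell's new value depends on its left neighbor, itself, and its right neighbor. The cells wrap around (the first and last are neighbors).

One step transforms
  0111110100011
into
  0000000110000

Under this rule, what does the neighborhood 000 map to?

At position 9 the neighborhood is 000; the next row has 0 there.

0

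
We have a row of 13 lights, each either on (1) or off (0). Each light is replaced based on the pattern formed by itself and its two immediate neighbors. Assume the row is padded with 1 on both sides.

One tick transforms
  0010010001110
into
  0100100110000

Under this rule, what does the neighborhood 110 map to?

At position 11 the neighborhood is 110; the next row has 0 there.

0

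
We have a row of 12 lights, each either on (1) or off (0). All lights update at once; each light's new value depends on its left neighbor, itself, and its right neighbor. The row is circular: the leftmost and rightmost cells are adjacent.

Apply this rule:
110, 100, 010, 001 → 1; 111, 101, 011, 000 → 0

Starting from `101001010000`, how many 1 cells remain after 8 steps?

101111011001
100001001110
110011110010
011100011110
100110100011
111010110100
001010010111
111011110001
count of 1: 8

8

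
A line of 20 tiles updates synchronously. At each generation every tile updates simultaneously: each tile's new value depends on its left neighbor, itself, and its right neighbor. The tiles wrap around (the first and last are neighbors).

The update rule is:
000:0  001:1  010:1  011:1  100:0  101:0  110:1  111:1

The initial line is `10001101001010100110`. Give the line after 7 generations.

10011101011010101110
10111101011010101110
10111101011010101110  (fixed point — unchanged through generation 7)

10111101011010101110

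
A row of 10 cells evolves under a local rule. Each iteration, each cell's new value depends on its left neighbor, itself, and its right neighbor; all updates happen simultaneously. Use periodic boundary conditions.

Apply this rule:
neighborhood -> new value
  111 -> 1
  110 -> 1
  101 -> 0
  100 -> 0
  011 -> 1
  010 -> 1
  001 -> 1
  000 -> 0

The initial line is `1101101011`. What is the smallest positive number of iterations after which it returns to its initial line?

iteration 1: 1101101011

1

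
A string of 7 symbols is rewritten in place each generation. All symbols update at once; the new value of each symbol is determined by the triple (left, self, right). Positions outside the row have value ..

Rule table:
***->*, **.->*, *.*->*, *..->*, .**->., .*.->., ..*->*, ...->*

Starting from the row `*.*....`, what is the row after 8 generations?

*.*.*.*

.*.****
*.*.***
.*.*.**
*.*.*.*
.*.*.*.
*.*.*.*  (repeats generation 4; period 2)
generation 8: *.*.*.*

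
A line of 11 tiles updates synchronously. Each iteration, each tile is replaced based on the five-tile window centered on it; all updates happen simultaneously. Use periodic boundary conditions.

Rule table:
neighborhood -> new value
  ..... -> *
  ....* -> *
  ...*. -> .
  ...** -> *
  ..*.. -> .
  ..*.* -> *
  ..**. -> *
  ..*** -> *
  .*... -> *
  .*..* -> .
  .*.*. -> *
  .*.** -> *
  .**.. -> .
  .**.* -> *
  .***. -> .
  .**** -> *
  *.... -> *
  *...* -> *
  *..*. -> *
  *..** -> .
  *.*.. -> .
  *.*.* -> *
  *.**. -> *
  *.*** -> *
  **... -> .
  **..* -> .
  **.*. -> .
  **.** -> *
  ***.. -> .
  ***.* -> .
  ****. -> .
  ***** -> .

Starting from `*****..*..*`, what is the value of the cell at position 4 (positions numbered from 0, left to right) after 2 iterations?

*

iteration 1: *.....*...*
iteration 2: ..***..****
position 4 holds *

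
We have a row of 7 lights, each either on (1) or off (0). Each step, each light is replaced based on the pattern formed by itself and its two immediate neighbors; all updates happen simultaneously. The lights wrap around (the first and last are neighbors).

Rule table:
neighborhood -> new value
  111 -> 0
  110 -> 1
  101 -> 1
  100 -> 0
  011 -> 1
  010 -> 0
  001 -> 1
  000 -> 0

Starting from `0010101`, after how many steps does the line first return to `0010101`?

7

0101010
1010100
0101001
1010010
0100101
1001010
0010101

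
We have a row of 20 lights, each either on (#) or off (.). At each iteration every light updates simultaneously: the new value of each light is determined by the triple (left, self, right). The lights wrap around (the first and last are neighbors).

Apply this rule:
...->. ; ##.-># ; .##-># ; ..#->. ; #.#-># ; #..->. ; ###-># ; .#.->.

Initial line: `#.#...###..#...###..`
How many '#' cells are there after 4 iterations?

6

iteration 1: .#....###......###..
iteration 2: ......###......###..
iteration 3: ......###......###..  (fixed point — unchanged through iteration 4)
count of #: 6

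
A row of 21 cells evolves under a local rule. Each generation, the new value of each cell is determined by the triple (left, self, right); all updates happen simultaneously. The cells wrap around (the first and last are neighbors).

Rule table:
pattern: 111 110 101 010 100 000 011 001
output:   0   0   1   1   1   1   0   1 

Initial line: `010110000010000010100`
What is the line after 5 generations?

111001111111111111111
000110000000000000000
111001111111111111111  (repeats generation 1; period 2)
generation 5: 111001111111111111111

111001111111111111111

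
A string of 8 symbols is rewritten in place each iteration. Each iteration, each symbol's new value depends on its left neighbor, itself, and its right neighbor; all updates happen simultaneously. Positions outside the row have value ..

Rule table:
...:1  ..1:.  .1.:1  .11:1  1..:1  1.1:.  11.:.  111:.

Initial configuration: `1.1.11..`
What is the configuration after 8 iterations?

1.1.1.11
1.1.1.1.
1.1.1.11  (repeats iteration 1; period 2)
iteration 8: 1.1.1.1.

1.1.1.1.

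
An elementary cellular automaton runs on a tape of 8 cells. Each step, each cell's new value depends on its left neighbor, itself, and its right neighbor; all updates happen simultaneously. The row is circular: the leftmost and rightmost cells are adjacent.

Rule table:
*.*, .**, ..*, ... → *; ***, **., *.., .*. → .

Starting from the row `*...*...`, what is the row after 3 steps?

..**..**
.**..**.
**..**..

**..**..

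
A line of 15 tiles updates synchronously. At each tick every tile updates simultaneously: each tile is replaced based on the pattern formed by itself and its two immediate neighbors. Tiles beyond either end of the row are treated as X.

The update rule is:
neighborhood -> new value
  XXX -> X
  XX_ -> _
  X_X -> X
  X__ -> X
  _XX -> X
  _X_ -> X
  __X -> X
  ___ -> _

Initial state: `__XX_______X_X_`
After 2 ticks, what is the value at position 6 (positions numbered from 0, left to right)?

_

XXX_X_____XXXXX
XX_XXX___XXXXXX
position 6 holds _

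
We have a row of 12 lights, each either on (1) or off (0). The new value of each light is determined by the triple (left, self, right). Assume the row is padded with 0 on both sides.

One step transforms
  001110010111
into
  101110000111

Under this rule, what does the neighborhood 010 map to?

0

At position 7 the neighborhood is 010; the next row has 0 there.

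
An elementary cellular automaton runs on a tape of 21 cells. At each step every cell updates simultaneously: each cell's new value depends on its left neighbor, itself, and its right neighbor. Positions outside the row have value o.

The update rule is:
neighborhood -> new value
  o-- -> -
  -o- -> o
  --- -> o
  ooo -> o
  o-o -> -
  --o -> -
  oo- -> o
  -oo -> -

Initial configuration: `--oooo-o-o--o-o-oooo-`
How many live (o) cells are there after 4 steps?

9

step 1: ---ooo-o-o--o-o--ooo-
step 2: -o--oo-o-o--o-o---oo-
step 3: -o---o-o-o--o-o-o--o-
step 4: -o-o-o-o-o--o-o-o--o-
count of o: 9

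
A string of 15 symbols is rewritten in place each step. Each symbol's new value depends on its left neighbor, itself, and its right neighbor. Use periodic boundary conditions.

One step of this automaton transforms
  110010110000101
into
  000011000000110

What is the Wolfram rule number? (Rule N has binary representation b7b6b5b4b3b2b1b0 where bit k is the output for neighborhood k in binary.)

36

position 0: 111 → 0  (bit 7 = 0)
position 1: 110 → 0  (bit 6 = 0)
position 5: 101 → 1  (bit 5 = 1)
position 2: 100 → 0  (bit 4 = 0)
position 6: 011 → 0  (bit 3 = 0)
position 4: 010 → 1  (bit 2 = 1)
position 3: 001 → 0  (bit 1 = 0)
position 9: 000 → 0  (bit 0 = 0)
bits b7..b0 = 00100100 = 36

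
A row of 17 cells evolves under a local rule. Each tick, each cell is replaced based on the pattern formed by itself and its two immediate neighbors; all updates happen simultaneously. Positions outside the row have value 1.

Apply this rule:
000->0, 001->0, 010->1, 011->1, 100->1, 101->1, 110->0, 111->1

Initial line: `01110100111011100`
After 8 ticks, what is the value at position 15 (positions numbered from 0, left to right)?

11101110110111010
11011101101110111
10111011011101111
01110110111011111
11101101110111111
11011011101111111
10110111011111111
01101110111111111
position 15 holds 1

1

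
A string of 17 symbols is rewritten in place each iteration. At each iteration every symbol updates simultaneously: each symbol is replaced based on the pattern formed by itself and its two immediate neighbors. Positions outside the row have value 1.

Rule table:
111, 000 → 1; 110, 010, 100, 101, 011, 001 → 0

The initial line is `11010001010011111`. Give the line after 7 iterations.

01111000001111100

iteration 1: 10000100000001111
iteration 2: 00110001111100111
iteration 3: 00000100111000011
iteration 4: 01110000010011001
iteration 5: 00100111000000000
iteration 6: 00000010011111110
iteration 7: 01111000001111100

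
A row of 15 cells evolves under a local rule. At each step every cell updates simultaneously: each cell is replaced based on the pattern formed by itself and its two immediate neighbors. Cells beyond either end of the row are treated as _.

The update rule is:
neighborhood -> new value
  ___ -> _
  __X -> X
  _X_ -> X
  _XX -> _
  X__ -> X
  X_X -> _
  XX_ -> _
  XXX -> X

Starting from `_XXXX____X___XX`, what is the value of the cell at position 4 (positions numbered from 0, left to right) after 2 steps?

_

X_XX_X__XXX_X__
X____XXX_X__XX_
position 4 holds _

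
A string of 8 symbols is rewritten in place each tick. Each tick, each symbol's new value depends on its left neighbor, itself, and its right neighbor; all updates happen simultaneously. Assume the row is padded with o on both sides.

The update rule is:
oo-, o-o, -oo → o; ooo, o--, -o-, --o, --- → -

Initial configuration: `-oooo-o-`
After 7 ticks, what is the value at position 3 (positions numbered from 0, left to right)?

oo--oo-o
-o--oooo
o---o---
o-------
o-------  (fixed point — unchanged through tick 7)
position 3 holds -

-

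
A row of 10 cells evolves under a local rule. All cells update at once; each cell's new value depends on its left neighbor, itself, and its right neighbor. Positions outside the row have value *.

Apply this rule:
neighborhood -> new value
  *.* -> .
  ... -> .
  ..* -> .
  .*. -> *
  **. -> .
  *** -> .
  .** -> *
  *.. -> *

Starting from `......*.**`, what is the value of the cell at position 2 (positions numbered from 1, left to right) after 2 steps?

*.....*.*.
.*....*.*.
position 2 holds *

*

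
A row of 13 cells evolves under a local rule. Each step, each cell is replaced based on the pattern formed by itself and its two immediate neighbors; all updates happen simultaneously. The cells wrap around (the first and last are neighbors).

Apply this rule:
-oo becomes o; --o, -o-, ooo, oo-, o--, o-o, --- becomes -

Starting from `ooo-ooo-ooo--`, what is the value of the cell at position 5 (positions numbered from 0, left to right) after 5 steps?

step 1: o---o---o----
step 2: -------------
step 3: -------------  (fixed point — unchanged through step 5)
position 5 holds -

-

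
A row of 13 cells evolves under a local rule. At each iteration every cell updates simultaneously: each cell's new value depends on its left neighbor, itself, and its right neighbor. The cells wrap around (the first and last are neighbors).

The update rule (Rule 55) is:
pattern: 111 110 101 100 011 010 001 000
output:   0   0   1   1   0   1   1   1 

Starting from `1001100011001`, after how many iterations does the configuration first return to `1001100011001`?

2

0110011100110
1001100011001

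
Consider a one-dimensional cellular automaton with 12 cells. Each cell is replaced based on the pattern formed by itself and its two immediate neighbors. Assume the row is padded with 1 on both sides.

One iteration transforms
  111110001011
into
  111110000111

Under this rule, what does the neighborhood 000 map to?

At position 6 the neighborhood is 000; the next row has 0 there.

0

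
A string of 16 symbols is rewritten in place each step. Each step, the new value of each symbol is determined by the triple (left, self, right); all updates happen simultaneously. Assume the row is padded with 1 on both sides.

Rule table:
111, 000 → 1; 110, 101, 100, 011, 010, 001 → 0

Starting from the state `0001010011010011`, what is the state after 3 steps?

0100000000000001
0001111111111100
0100111111111000

0100111111111000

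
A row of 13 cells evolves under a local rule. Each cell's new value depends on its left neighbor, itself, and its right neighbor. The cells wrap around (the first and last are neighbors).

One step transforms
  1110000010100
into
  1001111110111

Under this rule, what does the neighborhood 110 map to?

0

At position 2 the neighborhood is 110; the next row has 0 there.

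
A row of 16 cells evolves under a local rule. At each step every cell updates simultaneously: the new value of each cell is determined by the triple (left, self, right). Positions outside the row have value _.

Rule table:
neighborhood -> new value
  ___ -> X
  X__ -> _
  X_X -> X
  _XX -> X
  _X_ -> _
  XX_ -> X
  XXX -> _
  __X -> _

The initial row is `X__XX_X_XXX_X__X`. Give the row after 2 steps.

XX_X_XXXXXXX_XXX

step 1: ___XXX_XX_XX____
step 2: XX_X_XXXXXXX_XXX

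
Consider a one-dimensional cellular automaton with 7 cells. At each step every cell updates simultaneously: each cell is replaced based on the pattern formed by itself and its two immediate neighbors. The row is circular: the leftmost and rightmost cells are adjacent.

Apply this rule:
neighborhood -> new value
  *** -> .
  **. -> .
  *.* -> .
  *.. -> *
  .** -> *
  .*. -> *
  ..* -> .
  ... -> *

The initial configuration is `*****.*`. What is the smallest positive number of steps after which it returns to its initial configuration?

2

step 1: ......*
step 2: *****.*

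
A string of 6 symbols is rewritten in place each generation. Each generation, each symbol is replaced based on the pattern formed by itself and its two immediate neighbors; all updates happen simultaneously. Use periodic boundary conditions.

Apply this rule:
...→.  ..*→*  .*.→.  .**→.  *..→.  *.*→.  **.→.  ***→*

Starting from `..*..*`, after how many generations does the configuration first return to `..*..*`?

3

.*..*.
*..*..
..*..*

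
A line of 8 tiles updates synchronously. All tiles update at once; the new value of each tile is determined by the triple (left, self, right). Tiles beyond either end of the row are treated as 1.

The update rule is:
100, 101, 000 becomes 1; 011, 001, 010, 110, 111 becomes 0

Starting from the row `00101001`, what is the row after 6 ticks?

01010100

10010100
01001010
10100101
01010010
10101001
01010100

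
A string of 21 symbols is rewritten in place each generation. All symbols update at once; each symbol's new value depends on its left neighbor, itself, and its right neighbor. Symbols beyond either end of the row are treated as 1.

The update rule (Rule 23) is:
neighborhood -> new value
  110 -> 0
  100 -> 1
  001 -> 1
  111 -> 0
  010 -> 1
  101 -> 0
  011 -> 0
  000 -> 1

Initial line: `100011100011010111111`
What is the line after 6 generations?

000011100011111111111

011100011100010000000
000011100011111111111
111100011100000000000
000011100011111111111  (repeats generation 2; period 2)
generation 6: 000011100011111111111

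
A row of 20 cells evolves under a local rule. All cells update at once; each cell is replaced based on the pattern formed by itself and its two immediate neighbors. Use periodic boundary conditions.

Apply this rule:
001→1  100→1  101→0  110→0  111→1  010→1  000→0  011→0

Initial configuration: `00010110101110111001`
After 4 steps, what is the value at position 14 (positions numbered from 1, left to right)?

0

10110000100100010111
00001001111110110011
10011110111100001100
11101100011010010011
position 14 holds 0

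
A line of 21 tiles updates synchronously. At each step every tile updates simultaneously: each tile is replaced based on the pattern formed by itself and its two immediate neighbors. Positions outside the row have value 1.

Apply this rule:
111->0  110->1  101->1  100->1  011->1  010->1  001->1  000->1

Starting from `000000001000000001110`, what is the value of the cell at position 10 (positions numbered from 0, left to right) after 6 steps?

0

111111111111111111011
000000000000000001110
111111111111111111011  (repeats step 1; period 2)
step 6: 000000000000000001110
position 10 holds 0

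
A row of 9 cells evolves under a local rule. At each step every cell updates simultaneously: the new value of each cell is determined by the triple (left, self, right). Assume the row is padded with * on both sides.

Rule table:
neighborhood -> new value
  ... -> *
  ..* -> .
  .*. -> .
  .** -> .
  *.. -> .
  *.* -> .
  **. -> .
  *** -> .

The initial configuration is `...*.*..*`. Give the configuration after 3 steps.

.*.......
...*****.
.*.......

.*.......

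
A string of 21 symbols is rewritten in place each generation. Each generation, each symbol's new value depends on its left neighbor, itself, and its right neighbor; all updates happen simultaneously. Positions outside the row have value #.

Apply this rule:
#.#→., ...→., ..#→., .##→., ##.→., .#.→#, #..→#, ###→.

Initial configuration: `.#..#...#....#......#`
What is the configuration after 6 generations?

.##.##..##...##......
......#...#....#.....
#.....##..##...##....
.#......#...#....#...
.##.....##..##...##..
...#......#...#....#.

...#......#...#....#.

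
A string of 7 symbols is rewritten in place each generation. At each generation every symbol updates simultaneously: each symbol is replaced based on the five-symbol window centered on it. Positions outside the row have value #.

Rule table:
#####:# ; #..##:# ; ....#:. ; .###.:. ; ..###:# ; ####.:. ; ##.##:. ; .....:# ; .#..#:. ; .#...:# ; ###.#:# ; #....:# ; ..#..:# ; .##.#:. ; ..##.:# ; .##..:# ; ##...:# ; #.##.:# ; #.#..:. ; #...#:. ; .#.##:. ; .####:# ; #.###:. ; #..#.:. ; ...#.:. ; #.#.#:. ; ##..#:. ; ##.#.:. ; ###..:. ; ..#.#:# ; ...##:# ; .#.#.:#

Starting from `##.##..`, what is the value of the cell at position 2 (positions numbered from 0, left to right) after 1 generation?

.#.##.#
position 2 holds .

.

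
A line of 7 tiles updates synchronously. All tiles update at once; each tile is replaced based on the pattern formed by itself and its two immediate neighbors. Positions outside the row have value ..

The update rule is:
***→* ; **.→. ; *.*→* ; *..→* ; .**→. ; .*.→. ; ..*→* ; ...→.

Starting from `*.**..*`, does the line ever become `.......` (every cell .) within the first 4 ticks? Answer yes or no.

no

.*..**.
*.**..*  (repeats tick 0; period 2)
tick 4: *.**..*
tick 4 is *.**..*, still not uniform .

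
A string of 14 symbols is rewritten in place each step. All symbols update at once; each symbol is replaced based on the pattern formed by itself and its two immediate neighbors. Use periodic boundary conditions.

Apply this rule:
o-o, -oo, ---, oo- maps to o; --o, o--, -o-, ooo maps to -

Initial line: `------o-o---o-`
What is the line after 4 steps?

----o-o---o---

ooooo--o--o---
o---o-------o-
--o---ooooo--o
----o-o---o---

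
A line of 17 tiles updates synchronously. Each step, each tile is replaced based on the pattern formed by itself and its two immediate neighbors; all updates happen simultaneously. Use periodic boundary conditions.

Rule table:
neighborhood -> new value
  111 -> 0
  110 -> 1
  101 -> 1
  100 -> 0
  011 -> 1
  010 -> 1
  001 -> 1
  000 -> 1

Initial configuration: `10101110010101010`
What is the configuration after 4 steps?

step 1: 11111010111111111
step 2: 00001111100000000
step 3: 11111000101111111
step 4: 00001011111000000

00001011111000000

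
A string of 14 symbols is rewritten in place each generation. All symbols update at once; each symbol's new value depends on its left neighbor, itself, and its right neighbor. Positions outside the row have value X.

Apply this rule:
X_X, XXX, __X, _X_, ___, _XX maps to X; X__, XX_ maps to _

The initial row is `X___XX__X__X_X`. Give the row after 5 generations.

__XXX__XX_XXXX
_XXX__XX_XXXXX
XXX__XX_XXXXXX
XX__XX_XXXXXXX
X__XX_XXXXXXXX

X__XX_XXXXXXXX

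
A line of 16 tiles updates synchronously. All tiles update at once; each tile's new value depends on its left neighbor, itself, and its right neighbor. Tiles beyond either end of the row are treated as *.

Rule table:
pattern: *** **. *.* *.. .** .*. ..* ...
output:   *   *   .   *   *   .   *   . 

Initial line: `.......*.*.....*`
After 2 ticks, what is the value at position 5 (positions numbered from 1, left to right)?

*.....*...*...**
**...*.*.*.*.***
position 5 holds .

.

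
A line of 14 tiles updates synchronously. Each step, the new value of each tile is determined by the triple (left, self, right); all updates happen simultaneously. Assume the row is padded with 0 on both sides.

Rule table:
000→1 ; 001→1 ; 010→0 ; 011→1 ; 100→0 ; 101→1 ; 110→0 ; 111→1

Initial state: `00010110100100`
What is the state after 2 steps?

step 1: 11101101001001
step 2: 11011010010010

11011010010010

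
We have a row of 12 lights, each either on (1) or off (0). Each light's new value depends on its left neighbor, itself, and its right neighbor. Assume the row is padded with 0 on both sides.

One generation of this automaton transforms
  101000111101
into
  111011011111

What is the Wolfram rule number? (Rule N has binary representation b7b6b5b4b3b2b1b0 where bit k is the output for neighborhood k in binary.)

position 7: 111 → 1  (bit 7 = 1)
position 9: 110 → 1  (bit 6 = 1)
position 1: 101 → 1  (bit 5 = 1)
position 3: 100 → 0  (bit 4 = 0)
position 6: 011 → 0  (bit 3 = 0)
position 0: 010 → 1  (bit 2 = 1)
position 5: 001 → 1  (bit 1 = 1)
position 4: 000 → 1  (bit 0 = 1)
bits b7..b0 = 11100111 = 231

231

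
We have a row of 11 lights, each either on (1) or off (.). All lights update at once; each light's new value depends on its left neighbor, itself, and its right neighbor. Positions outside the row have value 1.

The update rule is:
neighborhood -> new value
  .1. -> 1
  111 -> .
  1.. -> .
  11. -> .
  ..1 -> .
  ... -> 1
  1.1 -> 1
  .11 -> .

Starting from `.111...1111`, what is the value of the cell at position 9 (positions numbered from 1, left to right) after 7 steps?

.

step 1: 1....1.....
step 2: ..11.1.111.
step 3: ....111...1
step 4: .11.....1..
step 5: 1...111.1..
step 6: ..1....11..
step 7: ..1.11.....
position 9 holds .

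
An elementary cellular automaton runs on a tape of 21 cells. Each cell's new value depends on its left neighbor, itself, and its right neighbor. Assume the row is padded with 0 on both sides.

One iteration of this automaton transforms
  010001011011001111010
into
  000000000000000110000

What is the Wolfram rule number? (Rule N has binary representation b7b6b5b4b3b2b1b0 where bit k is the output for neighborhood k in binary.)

128

position 15: 111 → 1  (bit 7 = 1)
position 8: 110 → 0  (bit 6 = 0)
position 6: 101 → 0  (bit 5 = 0)
position 2: 100 → 0  (bit 4 = 0)
position 7: 011 → 0  (bit 3 = 0)
position 1: 010 → 0  (bit 2 = 0)
position 0: 001 → 0  (bit 1 = 0)
position 3: 000 → 0  (bit 0 = 0)
bits b7..b0 = 10000000 = 128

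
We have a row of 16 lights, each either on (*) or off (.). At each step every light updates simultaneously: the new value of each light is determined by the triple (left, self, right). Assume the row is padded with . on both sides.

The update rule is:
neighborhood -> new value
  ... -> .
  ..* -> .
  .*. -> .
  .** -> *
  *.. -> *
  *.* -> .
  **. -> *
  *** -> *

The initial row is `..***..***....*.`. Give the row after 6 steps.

..****.****....*
..****.*****....
..****.******...
..****.*******..
..****.********.
..****.*********

..****.*********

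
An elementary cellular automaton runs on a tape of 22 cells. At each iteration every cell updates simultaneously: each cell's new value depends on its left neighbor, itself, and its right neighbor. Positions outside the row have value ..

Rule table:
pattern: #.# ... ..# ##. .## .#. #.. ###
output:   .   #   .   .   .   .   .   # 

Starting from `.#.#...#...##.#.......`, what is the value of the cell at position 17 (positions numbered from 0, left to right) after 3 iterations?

.

iteration 1: .....#...#......######
iteration 2: ####...#...####..####.
iteration 3: .##..#...#..##....##..
position 17 holds .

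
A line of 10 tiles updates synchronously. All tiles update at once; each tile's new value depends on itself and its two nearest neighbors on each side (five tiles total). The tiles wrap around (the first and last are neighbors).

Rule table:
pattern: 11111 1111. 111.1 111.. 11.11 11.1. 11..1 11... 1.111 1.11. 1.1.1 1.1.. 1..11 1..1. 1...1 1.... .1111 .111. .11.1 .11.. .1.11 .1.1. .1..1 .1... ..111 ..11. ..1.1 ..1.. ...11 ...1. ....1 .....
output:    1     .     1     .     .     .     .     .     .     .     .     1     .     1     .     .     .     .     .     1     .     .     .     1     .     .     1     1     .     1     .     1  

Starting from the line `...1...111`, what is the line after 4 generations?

.......111

..111.....
.......111
..111.....  (repeats generation 1; period 2)
generation 4: .......111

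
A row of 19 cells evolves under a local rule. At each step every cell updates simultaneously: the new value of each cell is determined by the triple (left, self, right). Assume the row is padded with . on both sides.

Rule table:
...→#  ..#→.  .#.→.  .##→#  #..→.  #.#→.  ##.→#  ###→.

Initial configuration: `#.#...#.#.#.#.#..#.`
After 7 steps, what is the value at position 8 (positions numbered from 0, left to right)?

#

....#..............
###...#############
#.#.#.#...........#
........#########..
#######.#.......#.#
#.....#...#####....
..###...#.#...#.###
position 8 holds #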